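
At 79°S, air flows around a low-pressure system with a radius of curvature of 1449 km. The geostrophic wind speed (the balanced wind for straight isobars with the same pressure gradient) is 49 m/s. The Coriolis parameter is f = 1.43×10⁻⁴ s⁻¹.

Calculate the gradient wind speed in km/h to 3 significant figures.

Around a low, centrifugal force acts outward with Coriolis, so pressure-gradient force balances both:
(1/ρ)|∂P/∂n| = fV + V²/R  →  V² + fR·V − fR·V_g = 0
With fR = 1.43×10⁻⁴ × 1449×10³ m = 207 m/s:
V = [−fR + √((fR)² + 4 fR V_g)]/2 = [−207 + √(207² + 4×207×49)]/2 = 40.9 m/s
Subgeostrophic (V < V_g = 49 m/s), as expected around a low.
Converting: 40.9 m/s × 3.6 = 147 km/h

147 km/h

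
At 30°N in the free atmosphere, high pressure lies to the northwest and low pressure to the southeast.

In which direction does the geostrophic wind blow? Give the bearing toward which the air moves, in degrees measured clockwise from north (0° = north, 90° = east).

225°

The pressure-gradient force points toward the southeast (bearing 135°).
Geostrophic balance: in the Northern Hemisphere the Coriolis force deflects motion to the right, so the geostrophic wind blows 90° to the right of the pressure-gradient force (low pressure on the left).
Rotating 135° by 90° clockwise gives 225° — the wind blows toward the southwest.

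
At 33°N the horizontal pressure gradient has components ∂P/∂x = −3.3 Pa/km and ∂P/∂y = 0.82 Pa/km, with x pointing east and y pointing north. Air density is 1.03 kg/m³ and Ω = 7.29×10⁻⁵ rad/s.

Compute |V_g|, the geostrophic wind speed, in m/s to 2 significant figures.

42 m/s

Coriolis parameter at 33°N:
f = 2Ω sin φ = 2 × 7.29×10⁻⁵ × sin 33° = 7.94×10⁻⁵ s⁻¹
Component geostrophic relations (x east, y north):
u_g = −(1/(fρ)) ∂P/∂y,  v_g = (1/(fρ)) ∂P/∂x
u_g = −(0.82×10⁻³)/(7.94×10⁻⁵ × 1.03) = −10.0 m/s;  v_g = (−3.3×10⁻³)/(7.94×10⁻⁵ × 1.03) = −40.3 m/s
|V_g| = √(u_g² + v_g²) = 41.6 m/s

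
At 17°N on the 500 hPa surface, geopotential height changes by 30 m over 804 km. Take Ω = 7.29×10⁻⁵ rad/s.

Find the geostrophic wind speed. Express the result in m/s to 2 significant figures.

8.6 m/s

Coriolis parameter at 17°N:
f = 2Ω sin φ = 2 × 7.29×10⁻⁵ × sin 17° = 4.26×10⁻⁵ s⁻¹
Height gradient: |∂Z/∂n| = 30 m / 804000 m = 3.73×10⁻⁵
On a pressure surface, geostrophic balance gives V_g = (g/f)|∂Z/∂n|:
V_g = 9.81 × 3.73×10⁻⁵ / 4.26×10⁻⁵ = 8.59 m/s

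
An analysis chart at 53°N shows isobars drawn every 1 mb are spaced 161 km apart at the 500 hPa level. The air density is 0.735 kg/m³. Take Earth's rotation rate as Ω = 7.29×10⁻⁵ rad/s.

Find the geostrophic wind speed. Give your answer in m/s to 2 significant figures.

Coriolis parameter at 53°N:
f = 2Ω sin φ = 2 × 7.29×10⁻⁵ × sin 53° = 1.16×10⁻⁴ s⁻¹
Pressure gradient: |∂P/∂n| = 100 Pa / 161000 m = 6.21×10⁻⁴ Pa/m
Geostrophic balance (pressure-gradient force = Coriolis force):
V_g = (1/(fρ)) |∂P/∂n| = 6.21×10⁻⁴ / (1.16×10⁻⁴ × 0.735) = 7.26 m/s

7.3 m/s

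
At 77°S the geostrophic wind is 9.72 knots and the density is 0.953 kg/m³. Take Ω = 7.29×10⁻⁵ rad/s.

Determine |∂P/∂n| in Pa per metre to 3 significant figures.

Coriolis parameter at 77°S:
f = 2Ω sin φ = 2 × 7.29×10⁻⁵ × sin 77° = 1.42×10⁻⁴ s⁻¹
Wind speed in SI: 9.72 knots = 5.00 m/s
Geostrophic balance rearranged: |∂P/∂n| = f ρ V_g
|∂P/∂n| = 1.42×10⁻⁴ × 0.953 × 5.00 = 6.77×10⁻⁴ Pa/m

6.77×10⁻⁴ Pa/m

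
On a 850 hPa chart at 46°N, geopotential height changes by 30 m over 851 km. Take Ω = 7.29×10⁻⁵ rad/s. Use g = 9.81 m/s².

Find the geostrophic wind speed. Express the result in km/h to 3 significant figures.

11.9 km/h

Coriolis parameter at 46°N:
f = 2Ω sin φ = 2 × 7.29×10⁻⁵ × sin 46° = 1.05×10⁻⁴ s⁻¹
Height gradient: |∂Z/∂n| = 30 m / 851000 m = 3.53×10⁻⁵
On a pressure surface, geostrophic balance gives V_g = (g/f)|∂Z/∂n|:
V_g = 9.81 × 3.53×10⁻⁵ / 1.05×10⁻⁴ = 3.30 m/s
Converting: 3.30 m/s × 3.6 = 11.9 km/h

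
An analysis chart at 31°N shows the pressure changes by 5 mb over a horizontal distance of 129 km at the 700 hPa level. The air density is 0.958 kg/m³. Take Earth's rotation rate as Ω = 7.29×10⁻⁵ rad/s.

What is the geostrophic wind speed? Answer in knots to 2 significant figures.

100 knots

Coriolis parameter at 31°N:
f = 2Ω sin φ = 2 × 7.29×10⁻⁵ × sin 31° = 7.51×10⁻⁵ s⁻¹
Pressure gradient: |∂P/∂n| = 500 Pa / 129000 m = 3.88×10⁻³ Pa/m
Geostrophic balance (pressure-gradient force = Coriolis force):
V_g = (1/(fρ)) |∂P/∂n| = 3.88×10⁻³ / (7.51×10⁻⁵ × 0.958) = 53.9 m/s
Converting: 53.9 m/s × 1.944 = 100 knots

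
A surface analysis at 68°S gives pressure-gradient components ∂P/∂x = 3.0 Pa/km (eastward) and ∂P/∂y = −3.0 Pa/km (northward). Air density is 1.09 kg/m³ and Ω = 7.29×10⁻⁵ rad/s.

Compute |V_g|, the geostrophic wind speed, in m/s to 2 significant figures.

29 m/s

Coriolis parameter at 68°S:
f = 2Ω sin φ = 2 × 7.29×10⁻⁵ × sin 68° = 1.35×10⁻⁴ s⁻¹
In the Southern Hemisphere f is negative: f = −1.35×10⁻⁴ s⁻¹.
Component geostrophic relations (x east, y north):
u_g = −(1/(fρ)) ∂P/∂y,  v_g = (1/(fρ)) ∂P/∂x
u_g = −(−3.0×10⁻³)/(−1.35×10⁻⁴ × 1.09) = −20.4 m/s;  v_g = (3.0×10⁻³)/(−1.35×10⁻⁴ × 1.09) = −20.4 m/s
|V_g| = √(u_g² + v_g²) = 28.8 m/s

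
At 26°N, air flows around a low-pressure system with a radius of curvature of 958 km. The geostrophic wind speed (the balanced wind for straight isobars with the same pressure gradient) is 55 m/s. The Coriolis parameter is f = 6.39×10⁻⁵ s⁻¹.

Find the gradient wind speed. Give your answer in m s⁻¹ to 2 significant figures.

35 m s⁻¹

Around a low, centrifugal force acts outward with Coriolis, so pressure-gradient force balances both:
(1/ρ)|∂P/∂n| = fV + V²/R  →  V² + fR·V − fR·V_g = 0
With fR = 6.39×10⁻⁵ × 958×10³ m = 61.2 m/s:
V = [−fR + √((fR)² + 4 fR V_g)]/2 = [−61.2 + √(61.2² + 4×61.2×55)]/2 = 35 m/s
Subgeostrophic (V < V_g = 55 m/s), as expected around a low.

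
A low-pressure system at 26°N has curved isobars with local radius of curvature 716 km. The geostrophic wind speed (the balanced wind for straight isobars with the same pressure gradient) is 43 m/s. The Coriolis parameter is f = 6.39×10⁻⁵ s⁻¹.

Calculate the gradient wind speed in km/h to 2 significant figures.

97 km/h

Around a low, centrifugal force acts outward with Coriolis, so pressure-gradient force balances both:
(1/ρ)|∂P/∂n| = fV + V²/R  →  V² + fR·V − fR·V_g = 0
With fR = 6.39×10⁻⁵ × 716×10³ m = 45.8 m/s:
V = [−fR + √((fR)² + 4 fR V_g)]/2 = [−45.8 + √(45.8² + 4×45.8×43)]/2 = 27 m/s
Subgeostrophic (V < V_g = 43 m/s), as expected around a low.
Converting: 27 m/s × 3.6 = 97 km/h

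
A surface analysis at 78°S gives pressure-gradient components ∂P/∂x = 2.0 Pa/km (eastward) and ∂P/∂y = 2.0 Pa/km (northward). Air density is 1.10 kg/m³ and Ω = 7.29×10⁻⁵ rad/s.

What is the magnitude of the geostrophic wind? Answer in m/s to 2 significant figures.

Coriolis parameter at 78°S:
f = 2Ω sin φ = 2 × 7.29×10⁻⁵ × sin 78° = 1.43×10⁻⁴ s⁻¹
In the Southern Hemisphere f is negative: f = −1.43×10⁻⁴ s⁻¹.
Component geostrophic relations (x east, y north):
u_g = −(1/(fρ)) ∂P/∂y,  v_g = (1/(fρ)) ∂P/∂x
u_g = −(2.0×10⁻³)/(−1.43×10⁻⁴ × 1.10) = 12.7 m/s;  v_g = (2.0×10⁻³)/(−1.43×10⁻⁴ × 1.10) = −12.7 m/s
|V_g| = √(u_g² + v_g²) = 18.0 m/s

18 m/s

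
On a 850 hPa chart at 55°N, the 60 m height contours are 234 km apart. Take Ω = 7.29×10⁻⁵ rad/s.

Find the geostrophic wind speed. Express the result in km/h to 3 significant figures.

75.8 km/h

Coriolis parameter at 55°N:
f = 2Ω sin φ = 2 × 7.29×10⁻⁵ × sin 55° = 1.19×10⁻⁴ s⁻¹
Height gradient: |∂Z/∂n| = 60 m / 234000 m = 2.56×10⁻⁴
On a pressure surface, geostrophic balance gives V_g = (g/f)|∂Z/∂n|:
V_g = 9.81 × 2.56×10⁻⁴ / 1.19×10⁻⁴ = 21.1 m/s
Converting: 21.1 m/s × 3.6 = 75.8 km/h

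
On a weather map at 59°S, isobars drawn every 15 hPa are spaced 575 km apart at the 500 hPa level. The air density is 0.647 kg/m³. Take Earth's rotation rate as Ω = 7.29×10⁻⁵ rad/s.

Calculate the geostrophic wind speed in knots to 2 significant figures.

Coriolis parameter at 59°S:
f = 2Ω sin φ = 2 × 7.29×10⁻⁵ × sin 59° = 1.25×10⁻⁴ s⁻¹
Pressure gradient: |∂P/∂n| = 1500 Pa / 575000 m = 2.61×10⁻³ Pa/m
Geostrophic balance (pressure-gradient force = Coriolis force):
V_g = (1/(fρ)) |∂P/∂n| = 2.61×10⁻³ / (1.25×10⁻⁴ × 0.647) = 32.3 m/s
Converting: 32.3 m/s × 1.944 = 63 knots

63 knots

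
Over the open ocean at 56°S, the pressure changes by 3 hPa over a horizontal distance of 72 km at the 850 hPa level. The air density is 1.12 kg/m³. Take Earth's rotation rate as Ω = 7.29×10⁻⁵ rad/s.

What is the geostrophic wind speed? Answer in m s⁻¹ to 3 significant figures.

Coriolis parameter at 56°S:
f = 2Ω sin φ = 2 × 7.29×10⁻⁵ × sin 56° = 1.21×10⁻⁴ s⁻¹
Pressure gradient: |∂P/∂n| = 300 Pa / 72000 m = 4.17×10⁻³ Pa/m
Geostrophic balance (pressure-gradient force = Coriolis force):
V_g = (1/(fρ)) |∂P/∂n| = 4.17×10⁻³ / (1.21×10⁻⁴ × 1.12) = 30.8 m/s

30.8 m s⁻¹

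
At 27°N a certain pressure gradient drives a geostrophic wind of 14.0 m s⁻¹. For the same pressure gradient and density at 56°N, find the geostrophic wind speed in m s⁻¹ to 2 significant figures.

7.7 m s⁻¹

With the same pressure gradient and density, V_g ∝ 1/f ∝ 1/sin φ.
V₂ = V₁ · sin φ₁ / sin φ₂ = 14.0 × sin 27° / sin 56°
V₂ = 14.0 × 0.4540/0.8290 = 7.7 m s⁻¹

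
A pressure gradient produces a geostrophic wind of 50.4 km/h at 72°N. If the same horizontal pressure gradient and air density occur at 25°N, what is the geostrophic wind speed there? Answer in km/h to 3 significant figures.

With the same pressure gradient and density, V_g ∝ 1/f ∝ 1/sin φ.
V₂ = V₁ · sin φ₁ / sin φ₂ = 50.4 × sin 72° / sin 25°
V₂ = 50.4 × 0.9511/0.4226 = 113 km/h

113 km/h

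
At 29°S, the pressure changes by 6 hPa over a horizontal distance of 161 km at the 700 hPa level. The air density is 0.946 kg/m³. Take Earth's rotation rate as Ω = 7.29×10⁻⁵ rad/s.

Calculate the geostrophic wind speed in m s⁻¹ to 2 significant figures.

Coriolis parameter at 29°S:
f = 2Ω sin φ = 2 × 7.29×10⁻⁵ × sin 29° = 7.07×10⁻⁵ s⁻¹
Pressure gradient: |∂P/∂n| = 600 Pa / 161000 m = 3.73×10⁻³ Pa/m
Geostrophic balance (pressure-gradient force = Coriolis force):
V_g = (1/(fρ)) |∂P/∂n| = 3.73×10⁻³ / (7.07×10⁻⁵ × 0.946) = 55.7 m/s

56 m s⁻¹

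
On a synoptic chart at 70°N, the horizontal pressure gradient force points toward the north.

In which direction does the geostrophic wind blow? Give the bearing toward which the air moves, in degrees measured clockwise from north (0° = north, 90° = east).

The pressure-gradient force points toward the north (bearing 000°).
Geostrophic balance: in the Northern Hemisphere the Coriolis force deflects motion to the right, so the geostrophic wind blows 90° to the right of the pressure-gradient force (low pressure on the left).
Rotating 000° by 90° clockwise gives 090° — the wind blows toward the east.

090°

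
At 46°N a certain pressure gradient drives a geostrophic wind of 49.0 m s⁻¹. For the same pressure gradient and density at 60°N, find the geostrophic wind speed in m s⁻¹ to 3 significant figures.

With the same pressure gradient and density, V_g ∝ 1/f ∝ 1/sin φ.
V₂ = V₁ · sin φ₁ / sin φ₂ = 49.0 × sin 46° / sin 60°
V₂ = 49.0 × 0.7193/0.8660 = 40.7 m s⁻¹

40.7 m s⁻¹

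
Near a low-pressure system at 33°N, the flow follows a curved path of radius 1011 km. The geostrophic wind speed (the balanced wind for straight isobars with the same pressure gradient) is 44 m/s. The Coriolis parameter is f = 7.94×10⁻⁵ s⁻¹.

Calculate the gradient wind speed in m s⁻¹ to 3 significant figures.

Around a low, centrifugal force acts outward with Coriolis, so pressure-gradient force balances both:
(1/ρ)|∂P/∂n| = fV + V²/R  →  V² + fR·V − fR·V_g = 0
With fR = 7.94×10⁻⁵ × 1011×10³ m = 80.3 m/s:
V = [−fR + √((fR)² + 4 fR V_g)]/2 = [−80.3 + √(80.3² + 4×80.3×44)]/2 = 31.6 m/s
Subgeostrophic (V < V_g = 44 m/s), as expected around a low.

31.6 m s⁻¹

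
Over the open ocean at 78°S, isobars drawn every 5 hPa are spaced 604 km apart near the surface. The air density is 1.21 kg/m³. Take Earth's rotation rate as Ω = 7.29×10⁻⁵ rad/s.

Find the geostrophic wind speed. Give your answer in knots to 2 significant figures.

Coriolis parameter at 78°S:
f = 2Ω sin φ = 2 × 7.29×10⁻⁵ × sin 78° = 1.43×10⁻⁴ s⁻¹
Pressure gradient: |∂P/∂n| = 500 Pa / 604000 m = 8.28×10⁻⁴ Pa/m
Geostrophic balance (pressure-gradient force = Coriolis force):
V_g = (1/(fρ)) |∂P/∂n| = 8.28×10⁻⁴ / (1.43×10⁻⁴ × 1.21) = 4.80 m/s
Converting: 4.80 m/s × 1.944 = 9.3 knots

9.3 knots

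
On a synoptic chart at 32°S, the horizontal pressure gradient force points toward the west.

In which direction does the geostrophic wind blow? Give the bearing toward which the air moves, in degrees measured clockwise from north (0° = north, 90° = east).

180°

The pressure-gradient force points toward the west (bearing 270°).
Geostrophic balance: in the Southern Hemisphere the Coriolis force deflects motion to the left, so the geostrophic wind blows 90° to the left of the pressure-gradient force (low pressure on the right).
Rotating 270° by 90° counterclockwise gives 180° — the wind blows toward the south.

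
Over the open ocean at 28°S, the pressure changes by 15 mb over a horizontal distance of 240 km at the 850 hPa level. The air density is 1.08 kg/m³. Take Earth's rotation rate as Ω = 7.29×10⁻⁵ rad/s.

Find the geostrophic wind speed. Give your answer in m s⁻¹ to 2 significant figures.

85 m s⁻¹

Coriolis parameter at 28°S:
f = 2Ω sin φ = 2 × 7.29×10⁻⁵ × sin 28° = 6.84×10⁻⁵ s⁻¹
Pressure gradient: |∂P/∂n| = 1500 Pa / 240000 m = 6.25×10⁻³ Pa/m
Geostrophic balance (pressure-gradient force = Coriolis force):
V_g = (1/(fρ)) |∂P/∂n| = 6.25×10⁻³ / (6.84×10⁻⁵ × 1.08) = 84.5 m/s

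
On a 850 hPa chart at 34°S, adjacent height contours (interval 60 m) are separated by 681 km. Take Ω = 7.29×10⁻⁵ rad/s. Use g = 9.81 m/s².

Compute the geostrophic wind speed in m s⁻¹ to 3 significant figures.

10.6 m s⁻¹

Coriolis parameter at 34°S:
f = 2Ω sin φ = 2 × 7.29×10⁻⁵ × sin 34° = 8.15×10⁻⁵ s⁻¹
Height gradient: |∂Z/∂n| = 60 m / 681000 m = 8.81×10⁻⁵
On a pressure surface, geostrophic balance gives V_g = (g/f)|∂Z/∂n|:
V_g = 9.81 × 8.81×10⁻⁵ / 8.15×10⁻⁵ = 10.6 m/s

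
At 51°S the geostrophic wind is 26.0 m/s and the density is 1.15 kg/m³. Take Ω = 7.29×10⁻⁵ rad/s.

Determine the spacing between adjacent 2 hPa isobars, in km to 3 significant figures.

Coriolis parameter at 51°S:
f = 2Ω sin φ = 2 × 7.29×10⁻⁵ × sin 51° = 1.13×10⁻⁴ s⁻¹
Geostrophic balance rearranged: |∂P/∂n| = f ρ V_g
|∂P/∂n| = 1.13×10⁻⁴ × 1.15 × 26.0 = 3.39×10⁻³ Pa/m
Isobar spacing: Δn = ΔP/|∂P/∂n| = 200 Pa / 3.39×10⁻³ Pa/m = 59034 m ≈ 59.0 km

59.0 km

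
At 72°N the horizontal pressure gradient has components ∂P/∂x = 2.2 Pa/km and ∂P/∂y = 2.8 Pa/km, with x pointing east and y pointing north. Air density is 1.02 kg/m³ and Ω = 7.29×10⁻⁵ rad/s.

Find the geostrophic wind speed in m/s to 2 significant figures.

Coriolis parameter at 72°N:
f = 2Ω sin φ = 2 × 7.29×10⁻⁵ × sin 72° = 1.39×10⁻⁴ s⁻¹
Component geostrophic relations (x east, y north):
u_g = −(1/(fρ)) ∂P/∂y,  v_g = (1/(fρ)) ∂P/∂x
u_g = −(2.8×10⁻³)/(1.39×10⁻⁴ × 1.02) = −19.8 m/s;  v_g = (2.2×10⁻³)/(1.39×10⁻⁴ × 1.02) = 15.6 m/s
|V_g| = √(u_g² + v_g²) = 25.2 m/s

25 m/s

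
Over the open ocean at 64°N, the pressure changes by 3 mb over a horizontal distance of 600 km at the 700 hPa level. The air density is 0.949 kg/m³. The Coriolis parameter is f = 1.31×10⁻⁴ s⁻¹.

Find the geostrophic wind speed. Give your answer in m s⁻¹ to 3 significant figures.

Pressure gradient: |∂P/∂n| = 300 Pa / 600000 m = 5.00×10⁻⁴ Pa/m
Geostrophic balance (pressure-gradient force = Coriolis force):
V_g = (1/(fρ)) |∂P/∂n| = 5.00×10⁻⁴ / (1.31×10⁻⁴ × 0.949) = 4.02 m/s

4.02 m s⁻¹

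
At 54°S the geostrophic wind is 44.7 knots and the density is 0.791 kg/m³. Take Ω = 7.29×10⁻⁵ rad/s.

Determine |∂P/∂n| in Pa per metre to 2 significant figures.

Coriolis parameter at 54°S:
f = 2Ω sin φ = 2 × 7.29×10⁻⁵ × sin 54° = 1.18×10⁻⁴ s⁻¹
Wind speed in SI: 44.7 knots = 23.0 m/s
Geostrophic balance rearranged: |∂P/∂n| = f ρ V_g
|∂P/∂n| = 1.18×10⁻⁴ × 0.791 × 23.0 = 2.15×10⁻³ Pa/m

2.1×10⁻³ Pa/m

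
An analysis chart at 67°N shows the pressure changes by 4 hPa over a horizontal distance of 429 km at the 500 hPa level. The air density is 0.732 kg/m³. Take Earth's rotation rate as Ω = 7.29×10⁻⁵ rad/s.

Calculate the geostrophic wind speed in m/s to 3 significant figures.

9.49 m/s

Coriolis parameter at 67°N:
f = 2Ω sin φ = 2 × 7.29×10⁻⁵ × sin 67° = 1.34×10⁻⁴ s⁻¹
Pressure gradient: |∂P/∂n| = 400 Pa / 429000 m = 9.32×10⁻⁴ Pa/m
Geostrophic balance (pressure-gradient force = Coriolis force):
V_g = (1/(fρ)) |∂P/∂n| = 9.32×10⁻⁴ / (1.34×10⁻⁴ × 0.732) = 9.49 m/s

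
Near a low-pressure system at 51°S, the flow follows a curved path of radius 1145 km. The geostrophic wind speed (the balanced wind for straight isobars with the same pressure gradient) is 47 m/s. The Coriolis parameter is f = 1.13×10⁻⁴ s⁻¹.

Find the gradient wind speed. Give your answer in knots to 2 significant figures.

71 knots

Around a low, centrifugal force acts outward with Coriolis, so pressure-gradient force balances both:
(1/ρ)|∂P/∂n| = fV + V²/R  →  V² + fR·V − fR·V_g = 0
With fR = 1.13×10⁻⁴ × 1145×10³ m = 129 m/s:
V = [−fR + √((fR)² + 4 fR V_g)]/2 = [−129 + √(129² + 4×129×47)]/2 = 36.6 m/s
Subgeostrophic (V < V_g = 47 m/s), as expected around a low.
Converting: 36.6 m/s × 1.944 = 71 knots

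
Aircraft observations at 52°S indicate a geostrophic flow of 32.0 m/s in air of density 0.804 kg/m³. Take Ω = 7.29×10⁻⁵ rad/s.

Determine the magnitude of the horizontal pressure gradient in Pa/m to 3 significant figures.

2.96×10⁻³ Pa/m

Coriolis parameter at 52°S:
f = 2Ω sin φ = 2 × 7.29×10⁻⁵ × sin 52° = 1.15×10⁻⁴ s⁻¹
Geostrophic balance rearranged: |∂P/∂n| = f ρ V_g
|∂P/∂n| = 1.15×10⁻⁴ × 0.804 × 32.0 = 2.96×10⁻³ Pa/m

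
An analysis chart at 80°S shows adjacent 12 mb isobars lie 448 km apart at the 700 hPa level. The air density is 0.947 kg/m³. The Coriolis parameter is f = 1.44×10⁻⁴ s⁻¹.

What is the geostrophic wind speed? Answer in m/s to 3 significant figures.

19.6 m/s

Pressure gradient: |∂P/∂n| = 1200 Pa / 448000 m = 2.68×10⁻³ Pa/m
Geostrophic balance (pressure-gradient force = Coriolis force):
V_g = (1/(fρ)) |∂P/∂n| = 2.68×10⁻³ / (1.44×10⁻⁴ × 0.947) = 19.6 m/s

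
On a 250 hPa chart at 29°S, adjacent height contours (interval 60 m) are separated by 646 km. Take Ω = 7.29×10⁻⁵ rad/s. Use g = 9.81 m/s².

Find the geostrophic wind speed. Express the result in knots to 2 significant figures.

25 knots

Coriolis parameter at 29°S:
f = 2Ω sin φ = 2 × 7.29×10⁻⁵ × sin 29° = 7.07×10⁻⁵ s⁻¹
Height gradient: |∂Z/∂n| = 60 m / 646000 m = 9.29×10⁻⁵
On a pressure surface, geostrophic balance gives V_g = (g/f)|∂Z/∂n|:
V_g = 9.81 × 9.29×10⁻⁵ / 7.07×10⁻⁵ = 12.9 m/s
Converting: 12.9 m/s × 1.944 = 25 knots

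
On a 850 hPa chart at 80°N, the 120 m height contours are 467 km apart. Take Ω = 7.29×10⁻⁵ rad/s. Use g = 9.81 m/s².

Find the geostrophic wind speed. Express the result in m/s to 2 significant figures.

18 m/s

Coriolis parameter at 80°N:
f = 2Ω sin φ = 2 × 7.29×10⁻⁵ × sin 80° = 1.44×10⁻⁴ s⁻¹
Height gradient: |∂Z/∂n| = 120 m / 467000 m = 2.57×10⁻⁴
On a pressure surface, geostrophic balance gives V_g = (g/f)|∂Z/∂n|:
V_g = 9.81 × 2.57×10⁻⁴ / 1.44×10⁻⁴ = 17.6 m/s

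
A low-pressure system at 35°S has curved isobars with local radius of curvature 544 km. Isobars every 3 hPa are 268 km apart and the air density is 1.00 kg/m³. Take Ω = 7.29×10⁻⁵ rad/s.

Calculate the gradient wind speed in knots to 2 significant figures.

Coriolis parameter at 35°S:
f = 2Ω sin φ = 2 × 7.29×10⁻⁵ × sin 35° = 8.36×10⁻⁵ s⁻¹
Pressure gradient: |∂P/∂n| = 300 Pa / 268000 m = 1.12×10⁻³ Pa/m
Geostrophic speed: V_g = |∂P/∂n|/(fρ) = 1.12×10⁻³/(8.36×10⁻⁵ × 1.00) = 13.4 m/s
Around a low, centrifugal force acts outward with Coriolis, so pressure-gradient force balances both:
(1/ρ)|∂P/∂n| = fV + V²/R  →  V² + fR·V − fR·V_g = 0
With fR = 8.36×10⁻⁵ × 544×10³ m = 45.5 m/s:
V = [−fR + √((fR)² + 4 fR V_g)]/2 = [−45.5 + √(45.5² + 4×45.5×13.4)]/2 = 10.8 m/s
Subgeostrophic (V < V_g = 13.4 m/s), as expected around a low.
Converting: 10.8 m/s × 1.944 = 21 knots

21 knots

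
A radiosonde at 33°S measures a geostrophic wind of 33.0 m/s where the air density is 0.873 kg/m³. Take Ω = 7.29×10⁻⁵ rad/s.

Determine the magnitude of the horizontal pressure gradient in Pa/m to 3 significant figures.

Coriolis parameter at 33°S:
f = 2Ω sin φ = 2 × 7.29×10⁻⁵ × sin 33° = 7.94×10⁻⁵ s⁻¹
Geostrophic balance rearranged: |∂P/∂n| = f ρ V_g
|∂P/∂n| = 7.94×10⁻⁵ × 0.873 × 33.0 = 2.29×10⁻³ Pa/m

2.29×10⁻³ Pa/m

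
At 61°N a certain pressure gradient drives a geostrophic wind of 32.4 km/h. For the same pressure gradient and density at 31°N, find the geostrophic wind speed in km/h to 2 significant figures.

With the same pressure gradient and density, V_g ∝ 1/f ∝ 1/sin φ.
V₂ = V₁ · sin φ₁ / sin φ₂ = 32.4 × sin 61° / sin 31°
V₂ = 32.4 × 0.8746/0.5150 = 55 km/h

55 km/h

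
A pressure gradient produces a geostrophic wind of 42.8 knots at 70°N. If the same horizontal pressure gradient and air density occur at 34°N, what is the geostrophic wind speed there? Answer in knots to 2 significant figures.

72 knots

With the same pressure gradient and density, V_g ∝ 1/f ∝ 1/sin φ.
V₂ = V₁ · sin φ₁ / sin φ₂ = 42.8 × sin 70° / sin 34°
V₂ = 42.8 × 0.9397/0.5592 = 72 knots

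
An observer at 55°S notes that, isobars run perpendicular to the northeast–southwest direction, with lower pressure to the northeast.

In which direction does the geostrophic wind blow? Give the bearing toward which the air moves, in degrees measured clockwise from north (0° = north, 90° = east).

315°

The pressure-gradient force points toward the northeast (bearing 045°).
Geostrophic balance: in the Southern Hemisphere the Coriolis force deflects motion to the left, so the geostrophic wind blows 90° to the left of the pressure-gradient force (low pressure on the right).
Rotating 045° by 90° counterclockwise gives 315° — the wind blows toward the northwest.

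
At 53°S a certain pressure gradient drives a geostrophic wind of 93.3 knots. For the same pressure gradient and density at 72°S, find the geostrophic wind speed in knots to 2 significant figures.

With the same pressure gradient and density, V_g ∝ 1/f ∝ 1/sin φ.
V₂ = V₁ · sin φ₁ / sin φ₂ = 93.3 × sin 53° / sin 72°
V₂ = 93.3 × 0.7986/0.9511 = 78 knots

78 knots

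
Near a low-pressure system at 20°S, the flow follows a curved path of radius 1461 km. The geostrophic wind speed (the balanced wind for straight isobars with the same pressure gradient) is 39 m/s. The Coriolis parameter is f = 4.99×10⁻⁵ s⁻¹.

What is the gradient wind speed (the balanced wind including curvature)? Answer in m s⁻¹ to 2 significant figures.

Around a low, centrifugal force acts outward with Coriolis, so pressure-gradient force balances both:
(1/ρ)|∂P/∂n| = fV + V²/R  →  V² + fR·V − fR·V_g = 0
With fR = 4.99×10⁻⁵ × 1461×10³ m = 72.9 m/s:
V = [−fR + √((fR)² + 4 fR V_g)]/2 = [−72.9 + √(72.9² + 4×72.9×39)]/2 = 28.1 m/s
Subgeostrophic (V < V_g = 39 m/s), as expected around a low.

28 m s⁻¹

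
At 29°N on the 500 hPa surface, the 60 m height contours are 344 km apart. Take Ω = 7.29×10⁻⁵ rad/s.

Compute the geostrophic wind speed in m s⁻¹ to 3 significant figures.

Coriolis parameter at 29°N:
f = 2Ω sin φ = 2 × 7.29×10⁻⁵ × sin 29° = 7.07×10⁻⁵ s⁻¹
Height gradient: |∂Z/∂n| = 60 m / 344000 m = 1.74×10⁻⁴
On a pressure surface, geostrophic balance gives V_g = (g/f)|∂Z/∂n|:
V_g = 9.81 × 1.74×10⁻⁴ / 7.07×10⁻⁵ = 24.2 m/s

24.2 m s⁻¹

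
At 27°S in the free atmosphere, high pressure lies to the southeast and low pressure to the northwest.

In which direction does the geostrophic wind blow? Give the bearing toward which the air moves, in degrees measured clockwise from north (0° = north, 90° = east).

The pressure-gradient force points toward the northwest (bearing 315°).
Geostrophic balance: in the Southern Hemisphere the Coriolis force deflects motion to the left, so the geostrophic wind blows 90° to the left of the pressure-gradient force (low pressure on the right).
Rotating 315° by 90° counterclockwise gives 225° — the wind blows toward the southwest.

225°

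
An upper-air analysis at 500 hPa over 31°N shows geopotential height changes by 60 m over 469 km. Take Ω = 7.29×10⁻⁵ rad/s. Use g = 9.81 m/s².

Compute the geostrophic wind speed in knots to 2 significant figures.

Coriolis parameter at 31°N:
f = 2Ω sin φ = 2 × 7.29×10⁻⁵ × sin 31° = 7.51×10⁻⁵ s⁻¹
Height gradient: |∂Z/∂n| = 60 m / 469000 m = 1.28×10⁻⁴
On a pressure surface, geostrophic balance gives V_g = (g/f)|∂Z/∂n|:
V_g = 9.81 × 1.28×10⁻⁴ / 7.51×10⁻⁵ = 16.7 m/s
Converting: 16.7 m/s × 1.944 = 32 knots

32 knots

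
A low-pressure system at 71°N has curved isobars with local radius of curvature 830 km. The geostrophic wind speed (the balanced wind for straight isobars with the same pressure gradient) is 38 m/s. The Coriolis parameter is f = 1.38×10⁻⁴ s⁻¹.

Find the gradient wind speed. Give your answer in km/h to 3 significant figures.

Around a low, centrifugal force acts outward with Coriolis, so pressure-gradient force balances both:
(1/ρ)|∂P/∂n| = fV + V²/R  →  V² + fR·V − fR·V_g = 0
With fR = 1.38×10⁻⁴ × 830×10³ m = 115 m/s:
V = [−fR + √((fR)² + 4 fR V_g)]/2 = [−115 + √(115² + 4×115×38)]/2 = 30.1 m/s
Subgeostrophic (V < V_g = 38 m/s), as expected around a low.
Converting: 30.1 m/s × 3.6 = 108 km/h

108 km/h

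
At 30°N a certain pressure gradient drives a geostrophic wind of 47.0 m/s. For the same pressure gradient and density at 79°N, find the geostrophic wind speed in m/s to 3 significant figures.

With the same pressure gradient and density, V_g ∝ 1/f ∝ 1/sin φ.
V₂ = V₁ · sin φ₁ / sin φ₂ = 47.0 × sin 30° / sin 79°
V₂ = 47.0 × 0.5000/0.9816 = 23.9 m/s

23.9 m/s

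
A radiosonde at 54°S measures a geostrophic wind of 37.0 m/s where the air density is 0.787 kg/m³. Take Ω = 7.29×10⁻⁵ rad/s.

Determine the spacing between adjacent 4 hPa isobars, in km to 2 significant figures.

Coriolis parameter at 54°S:
f = 2Ω sin φ = 2 × 7.29×10⁻⁵ × sin 54° = 1.18×10⁻⁴ s⁻¹
Geostrophic balance rearranged: |∂P/∂n| = f ρ V_g
|∂P/∂n| = 1.18×10⁻⁴ × 0.787 × 37.0 = 3.43×10⁻³ Pa/m
Isobar spacing: Δn = ΔP/|∂P/∂n| = 400 Pa / 3.43×10⁻³ Pa/m = 116458 m ≈ 120 km

120 km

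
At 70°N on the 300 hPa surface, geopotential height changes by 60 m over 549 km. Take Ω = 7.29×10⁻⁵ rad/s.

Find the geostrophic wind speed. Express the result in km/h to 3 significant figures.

28.2 km/h

Coriolis parameter at 70°N:
f = 2Ω sin φ = 2 × 7.29×10⁻⁵ × sin 70° = 1.37×10⁻⁴ s⁻¹
Height gradient: |∂Z/∂n| = 60 m / 549000 m = 1.09×10⁻⁴
On a pressure surface, geostrophic balance gives V_g = (g/f)|∂Z/∂n|:
V_g = 9.81 × 1.09×10⁻⁴ / 1.37×10⁻⁴ = 7.83 m/s
Converting: 7.83 m/s × 3.6 = 28.2 km/h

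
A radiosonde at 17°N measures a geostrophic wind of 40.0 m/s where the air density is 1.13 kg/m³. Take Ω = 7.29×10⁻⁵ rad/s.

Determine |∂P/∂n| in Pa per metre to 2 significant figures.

Coriolis parameter at 17°N:
f = 2Ω sin φ = 2 × 7.29×10⁻⁵ × sin 17° = 4.26×10⁻⁵ s⁻¹
Geostrophic balance rearranged: |∂P/∂n| = f ρ V_g
|∂P/∂n| = 4.26×10⁻⁵ × 1.13 × 40.0 = 1.93×10⁻³ Pa/m

1.9×10⁻³ Pa/m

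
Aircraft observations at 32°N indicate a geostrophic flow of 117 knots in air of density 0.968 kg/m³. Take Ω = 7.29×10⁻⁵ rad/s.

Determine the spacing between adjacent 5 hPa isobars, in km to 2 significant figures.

110 km

Coriolis parameter at 32°N:
f = 2Ω sin φ = 2 × 7.29×10⁻⁵ × sin 32° = 7.73×10⁻⁵ s⁻¹
Wind speed in SI: 117 knots = 60.2 m/s
Geostrophic balance rearranged: |∂P/∂n| = f ρ V_g
|∂P/∂n| = 7.73×10⁻⁵ × 0.968 × 60.2 = 4.50×10⁻³ Pa/m
Isobar spacing: Δn = ΔP/|∂P/∂n| = 500 Pa / 4.50×10⁻³ Pa/m = 111072 m ≈ 110 km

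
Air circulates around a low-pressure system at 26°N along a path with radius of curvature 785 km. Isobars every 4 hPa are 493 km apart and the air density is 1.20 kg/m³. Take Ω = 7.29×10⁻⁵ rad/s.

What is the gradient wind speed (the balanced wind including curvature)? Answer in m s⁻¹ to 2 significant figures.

9.0 m s⁻¹

Coriolis parameter at 26°N:
f = 2Ω sin φ = 2 × 7.29×10⁻⁵ × sin 26° = 6.39×10⁻⁵ s⁻¹
Pressure gradient: |∂P/∂n| = 400 Pa / 493000 m = 8.11×10⁻⁴ Pa/m
Geostrophic speed: V_g = |∂P/∂n|/(fρ) = 8.11×10⁻⁴/(6.39×10⁻⁵ × 1.20) = 10.6 m/s
Around a low, centrifugal force acts outward with Coriolis, so pressure-gradient force balances both:
(1/ρ)|∂P/∂n| = fV + V²/R  →  V² + fR·V − fR·V_g = 0
With fR = 6.39×10⁻⁵ × 785×10³ m = 50.2 m/s:
V = [−fR + √((fR)² + 4 fR V_g)]/2 = [−50.2 + √(50.2² + 4×50.2×10.6)]/2 = 8.97 m/s
Subgeostrophic (V < V_g = 10.6 m/s), as expected around a low.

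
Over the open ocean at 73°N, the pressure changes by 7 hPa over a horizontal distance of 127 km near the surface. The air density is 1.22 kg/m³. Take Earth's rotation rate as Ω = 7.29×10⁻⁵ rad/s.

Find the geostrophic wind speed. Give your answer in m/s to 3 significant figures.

32.4 m/s

Coriolis parameter at 73°N:
f = 2Ω sin φ = 2 × 7.29×10⁻⁵ × sin 73° = 1.39×10⁻⁴ s⁻¹
Pressure gradient: |∂P/∂n| = 700 Pa / 127000 m = 5.51×10⁻³ Pa/m
Geostrophic balance (pressure-gradient force = Coriolis force):
V_g = (1/(fρ)) |∂P/∂n| = 5.51×10⁻³ / (1.39×10⁻⁴ × 1.22) = 32.4 m/s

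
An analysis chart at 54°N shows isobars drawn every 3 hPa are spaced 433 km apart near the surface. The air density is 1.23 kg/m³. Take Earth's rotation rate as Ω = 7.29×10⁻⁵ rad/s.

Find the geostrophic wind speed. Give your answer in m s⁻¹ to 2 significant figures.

4.8 m s⁻¹

Coriolis parameter at 54°N:
f = 2Ω sin φ = 2 × 7.29×10⁻⁵ × sin 54° = 1.18×10⁻⁴ s⁻¹
Pressure gradient: |∂P/∂n| = 300 Pa / 433000 m = 6.93×10⁻⁴ Pa/m
Geostrophic balance (pressure-gradient force = Coriolis force):
V_g = (1/(fρ)) |∂P/∂n| = 6.93×10⁻⁴ / (1.18×10⁻⁴ × 1.23) = 4.78 m/s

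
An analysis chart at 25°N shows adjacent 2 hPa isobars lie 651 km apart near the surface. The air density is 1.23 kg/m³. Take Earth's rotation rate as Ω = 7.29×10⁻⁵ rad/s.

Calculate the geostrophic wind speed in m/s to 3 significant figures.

4.05 m/s

Coriolis parameter at 25°N:
f = 2Ω sin φ = 2 × 7.29×10⁻⁵ × sin 25° = 6.16×10⁻⁵ s⁻¹
Pressure gradient: |∂P/∂n| = 200 Pa / 651000 m = 3.07×10⁻⁴ Pa/m
Geostrophic balance (pressure-gradient force = Coriolis force):
V_g = (1/(fρ)) |∂P/∂n| = 3.07×10⁻⁴ / (6.16×10⁻⁵ × 1.23) = 4.05 m/s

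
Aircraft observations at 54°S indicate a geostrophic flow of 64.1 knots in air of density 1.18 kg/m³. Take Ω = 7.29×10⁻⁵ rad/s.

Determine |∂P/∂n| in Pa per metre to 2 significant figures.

4.6×10⁻³ Pa/m

Coriolis parameter at 54°S:
f = 2Ω sin φ = 2 × 7.29×10⁻⁵ × sin 54° = 1.18×10⁻⁴ s⁻¹
Wind speed in SI: 64.1 knots = 33.0 m/s
Geostrophic balance rearranged: |∂P/∂n| = f ρ V_g
|∂P/∂n| = 1.18×10⁻⁴ × 1.18 × 33.0 = 4.59×10⁻³ Pa/m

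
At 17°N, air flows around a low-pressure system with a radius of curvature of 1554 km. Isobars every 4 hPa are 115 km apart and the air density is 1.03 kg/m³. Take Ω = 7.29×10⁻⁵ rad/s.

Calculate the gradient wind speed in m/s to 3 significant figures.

Coriolis parameter at 17°N:
f = 2Ω sin φ = 2 × 7.29×10⁻⁵ × sin 17° = 4.26×10⁻⁵ s⁻¹
Pressure gradient: |∂P/∂n| = 400 Pa / 115000 m = 3.48×10⁻³ Pa/m
Geostrophic speed: V_g = |∂P/∂n|/(fρ) = 3.48×10⁻³/(4.26×10⁻⁵ × 1.03) = 79.2 m/s
Around a low, centrifugal force acts outward with Coriolis, so pressure-gradient force balances both:
(1/ρ)|∂P/∂n| = fV + V²/R  →  V² + fR·V − fR·V_g = 0
With fR = 4.26×10⁻⁵ × 1554×10³ m = 66.2 m/s:
V = [−fR + √((fR)² + 4 fR V_g)]/2 = [−66.2 + √(66.2² + 4×66.2×79.2)]/2 = 46.5 m/s
Subgeostrophic (V < V_g = 79.2 m/s), as expected around a low.

46.5 m/s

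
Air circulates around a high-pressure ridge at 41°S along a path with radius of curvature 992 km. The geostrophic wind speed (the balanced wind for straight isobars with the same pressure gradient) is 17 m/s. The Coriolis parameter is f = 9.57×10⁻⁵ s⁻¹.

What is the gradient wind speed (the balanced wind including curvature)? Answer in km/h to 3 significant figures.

Around a high, pressure-gradient force acts outward with centrifugal, so Coriolis balances both:
fV = (1/ρ)|∂P/∂n| + V²/R  →  V² − fR·V + fR·V_g = 0
With fR = 9.57×10⁻⁵ × 992×10³ m = 94.9 m/s:
V = [fR − √((fR)² − 4 fR V_g)]/2 = [94.9 − √(94.9² − 4×94.9×17)]/2 = 22.2 m/s
Supergeostrophic (V > V_g = 17 m/s), as expected around a high.
Converting: 22.2 m/s × 3.6 = 79.9 km/h

79.9 km/h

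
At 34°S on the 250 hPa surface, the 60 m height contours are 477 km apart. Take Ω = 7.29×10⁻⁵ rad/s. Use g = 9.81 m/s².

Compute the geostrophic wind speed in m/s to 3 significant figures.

15.1 m/s

Coriolis parameter at 34°S:
f = 2Ω sin φ = 2 × 7.29×10⁻⁵ × sin 34° = 8.15×10⁻⁵ s⁻¹
Height gradient: |∂Z/∂n| = 60 m / 477000 m = 1.26×10⁻⁴
On a pressure surface, geostrophic balance gives V_g = (g/f)|∂Z/∂n|:
V_g = 9.81 × 1.26×10⁻⁴ / 8.15×10⁻⁵ = 15.1 m/s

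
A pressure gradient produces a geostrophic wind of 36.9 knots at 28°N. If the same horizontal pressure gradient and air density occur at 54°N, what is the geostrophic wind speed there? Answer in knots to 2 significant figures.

With the same pressure gradient and density, V_g ∝ 1/f ∝ 1/sin φ.
V₂ = V₁ · sin φ₁ / sin φ₂ = 36.9 × sin 28° / sin 54°
V₂ = 36.9 × 0.4695/0.8090 = 21 knots

21 knots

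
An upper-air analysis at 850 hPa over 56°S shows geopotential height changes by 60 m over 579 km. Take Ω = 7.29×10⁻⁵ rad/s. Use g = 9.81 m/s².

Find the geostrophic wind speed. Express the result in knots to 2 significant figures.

Coriolis parameter at 56°S:
f = 2Ω sin φ = 2 × 7.29×10⁻⁵ × sin 56° = 1.21×10⁻⁴ s⁻¹
Height gradient: |∂Z/∂n| = 60 m / 579000 m = 1.04×10⁻⁴
On a pressure surface, geostrophic balance gives V_g = (g/f)|∂Z/∂n|:
V_g = 9.81 × 1.04×10⁻⁴ / 1.21×10⁻⁴ = 8.41 m/s
Converting: 8.41 m/s × 1.944 = 16 knots

16 knots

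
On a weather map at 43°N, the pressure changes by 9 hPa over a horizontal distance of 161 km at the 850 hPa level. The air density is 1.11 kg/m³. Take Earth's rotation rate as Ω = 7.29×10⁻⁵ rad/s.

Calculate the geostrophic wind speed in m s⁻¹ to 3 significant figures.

Coriolis parameter at 43°N:
f = 2Ω sin φ = 2 × 7.29×10⁻⁵ × sin 43° = 9.94×10⁻⁵ s⁻¹
Pressure gradient: |∂P/∂n| = 900 Pa / 161000 m = 5.59×10⁻³ Pa/m
Geostrophic balance (pressure-gradient force = Coriolis force):
V_g = (1/(fρ)) |∂P/∂n| = 5.59×10⁻³ / (9.94×10⁻⁵ × 1.11) = 50.6 m/s

50.6 m s⁻¹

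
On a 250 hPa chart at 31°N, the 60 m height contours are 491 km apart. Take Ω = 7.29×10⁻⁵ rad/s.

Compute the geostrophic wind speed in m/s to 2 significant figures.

16 m/s

Coriolis parameter at 31°N:
f = 2Ω sin φ = 2 × 7.29×10⁻⁵ × sin 31° = 7.51×10⁻⁵ s⁻¹
Height gradient: |∂Z/∂n| = 60 m / 491000 m = 1.22×10⁻⁴
On a pressure surface, geostrophic balance gives V_g = (g/f)|∂Z/∂n|:
V_g = 9.81 × 1.22×10⁻⁴ / 7.51×10⁻⁵ = 16.0 m/s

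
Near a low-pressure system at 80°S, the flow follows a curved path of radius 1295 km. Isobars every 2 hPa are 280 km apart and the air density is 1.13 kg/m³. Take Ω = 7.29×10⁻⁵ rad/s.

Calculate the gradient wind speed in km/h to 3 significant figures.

Coriolis parameter at 80°S:
f = 2Ω sin φ = 2 × 7.29×10⁻⁵ × sin 80° = 1.44×10⁻⁴ s⁻¹
Pressure gradient: |∂P/∂n| = 200 Pa / 280000 m = 7.14×10⁻⁴ Pa/m
Geostrophic speed: V_g = |∂P/∂n|/(fρ) = 7.14×10⁻⁴/(1.44×10⁻⁴ × 1.13) = 4.40 m/s
Around a low, centrifugal force acts outward with Coriolis, so pressure-gradient force balances both:
(1/ρ)|∂P/∂n| = fV + V²/R  →  V² + fR·V − fR·V_g = 0
With fR = 1.44×10⁻⁴ × 1295×10³ m = 186 m/s:
V = [−fR + √((fR)² + 4 fR V_g)]/2 = [−186 + √(186² + 4×186×4.4)]/2 = 4.3 m/s
Subgeostrophic (V < V_g = 4.4 m/s), as expected around a low.
Converting: 4.3 m/s × 3.6 = 15.5 km/h

15.5 km/h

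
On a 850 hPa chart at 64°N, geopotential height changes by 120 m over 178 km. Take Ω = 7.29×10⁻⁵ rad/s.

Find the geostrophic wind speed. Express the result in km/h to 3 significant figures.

Coriolis parameter at 64°N:
f = 2Ω sin φ = 2 × 7.29×10⁻⁵ × sin 64° = 1.31×10⁻⁴ s⁻¹
Height gradient: |∂Z/∂n| = 120 m / 178000 m = 6.74×10⁻⁴
On a pressure surface, geostrophic balance gives V_g = (g/f)|∂Z/∂n|:
V_g = 9.81 × 6.74×10⁻⁴ / 1.31×10⁻⁴ = 50.5 m/s
Converting: 50.5 m/s × 3.6 = 182 km/h

182 km/h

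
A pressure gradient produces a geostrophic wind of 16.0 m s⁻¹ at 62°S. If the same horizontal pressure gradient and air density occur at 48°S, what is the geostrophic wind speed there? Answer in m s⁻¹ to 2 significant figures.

19 m s⁻¹

With the same pressure gradient and density, V_g ∝ 1/f ∝ 1/sin φ.
V₂ = V₁ · sin φ₁ / sin φ₂ = 16.0 × sin 62° / sin 48°
V₂ = 16.0 × 0.8829/0.7431 = 19 m s⁻¹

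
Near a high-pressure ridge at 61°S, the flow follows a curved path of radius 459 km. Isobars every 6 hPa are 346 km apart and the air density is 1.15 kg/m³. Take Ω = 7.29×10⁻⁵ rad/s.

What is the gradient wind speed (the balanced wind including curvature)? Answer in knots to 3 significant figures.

Coriolis parameter at 61°S:
f = 2Ω sin φ = 2 × 7.29×10⁻⁵ × sin 61° = 1.28×10⁻⁴ s⁻¹
Pressure gradient: |∂P/∂n| = 600 Pa / 346000 m = 1.73×10⁻³ Pa/m
Geostrophic speed: V_g = |∂P/∂n|/(fρ) = 1.73×10⁻³/(1.28×10⁻⁴ × 1.15) = 11.8 m/s
Around a high, pressure-gradient force acts outward with centrifugal, so Coriolis balances both:
fV = (1/ρ)|∂P/∂n| + V²/R  →  V² − fR·V + fR·V_g = 0
With fR = 1.28×10⁻⁴ × 459×10³ m = 58.5 m/s:
V = [fR − √((fR)² − 4 fR V_g)]/2 = [58.5 − √(58.5² − 4×58.5×11.8)]/2 = 16.4 m/s
Supergeostrophic (V > V_g = 11.8 m/s), as expected around a high.
Converting: 16.4 m/s × 1.944 = 32.0 knots

32.0 knots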